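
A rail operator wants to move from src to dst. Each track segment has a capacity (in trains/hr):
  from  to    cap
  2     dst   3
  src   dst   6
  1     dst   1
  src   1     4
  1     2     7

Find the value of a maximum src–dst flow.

Augment src→dst: bottleneck 6. Total 6.
Augment src→1→dst: bottleneck 1. Total 7.
Augment src→1→2→dst: bottleneck 3. Total 10.
No augmenting path remains in the residual graph.

10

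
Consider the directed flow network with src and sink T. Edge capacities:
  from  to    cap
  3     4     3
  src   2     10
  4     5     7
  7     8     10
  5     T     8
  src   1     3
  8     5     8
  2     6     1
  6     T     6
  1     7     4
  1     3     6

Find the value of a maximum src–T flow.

Augment src->2->6->T: bottleneck 1. Total 1.
Augment src->1->3->4->5->T: bottleneck 3. Total 4.
No augmenting path remains in the residual graph.

4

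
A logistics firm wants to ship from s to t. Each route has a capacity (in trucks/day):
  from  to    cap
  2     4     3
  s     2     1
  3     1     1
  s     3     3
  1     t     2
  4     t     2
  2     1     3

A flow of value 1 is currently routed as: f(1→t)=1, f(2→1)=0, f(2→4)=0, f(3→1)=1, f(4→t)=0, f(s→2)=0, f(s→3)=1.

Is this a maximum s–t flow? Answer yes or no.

No

Residual path s→2→1→t has bottleneck 1 > 0.
Pushing 1 along it raises the flow to 2, so the given flow is not maximum.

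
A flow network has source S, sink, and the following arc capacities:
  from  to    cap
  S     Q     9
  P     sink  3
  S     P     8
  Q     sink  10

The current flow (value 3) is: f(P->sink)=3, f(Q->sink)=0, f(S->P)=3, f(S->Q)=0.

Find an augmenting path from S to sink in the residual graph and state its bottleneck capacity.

Residual along S->Q->sink: S->Q: 9, Q->sink: 10.
Bottleneck = min = 9.

S->Q->sink, bottleneck 9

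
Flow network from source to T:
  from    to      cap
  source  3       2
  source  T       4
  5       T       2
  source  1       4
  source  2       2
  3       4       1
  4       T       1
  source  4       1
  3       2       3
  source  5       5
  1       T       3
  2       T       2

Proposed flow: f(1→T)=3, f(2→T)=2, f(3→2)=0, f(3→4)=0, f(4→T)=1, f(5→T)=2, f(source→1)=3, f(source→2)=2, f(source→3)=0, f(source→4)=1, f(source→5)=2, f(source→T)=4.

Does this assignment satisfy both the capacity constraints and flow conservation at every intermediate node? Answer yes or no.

Every edge has 0 ≤ f(e) ≤ cap(e).
At each intermediate node, inflow equals outflow.

Yes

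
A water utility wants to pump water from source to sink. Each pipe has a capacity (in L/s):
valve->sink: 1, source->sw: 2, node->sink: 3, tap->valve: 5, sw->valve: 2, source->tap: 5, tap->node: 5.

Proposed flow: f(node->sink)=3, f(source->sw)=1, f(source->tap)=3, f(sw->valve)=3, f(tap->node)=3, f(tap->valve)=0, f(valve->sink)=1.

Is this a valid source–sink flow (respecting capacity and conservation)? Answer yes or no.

No

Capacity violated on sw->valve: flow 3 > capacity 2.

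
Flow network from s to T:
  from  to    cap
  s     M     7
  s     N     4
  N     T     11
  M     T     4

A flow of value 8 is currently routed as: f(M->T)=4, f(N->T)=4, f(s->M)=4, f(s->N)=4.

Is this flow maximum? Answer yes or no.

Yes

Residual reachable from s: {M, s}; T is not reachable.
Saturated cut: s->N, M->T with total capacity 8 = current flow value. Flow is maximum.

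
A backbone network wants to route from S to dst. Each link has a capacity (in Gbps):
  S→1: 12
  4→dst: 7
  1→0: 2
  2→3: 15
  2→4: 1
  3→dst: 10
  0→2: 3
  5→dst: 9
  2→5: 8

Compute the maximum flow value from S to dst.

2

Augment S→1→0→2→3→dst: bottleneck 2. Total 2.
No augmenting path remains in the residual graph.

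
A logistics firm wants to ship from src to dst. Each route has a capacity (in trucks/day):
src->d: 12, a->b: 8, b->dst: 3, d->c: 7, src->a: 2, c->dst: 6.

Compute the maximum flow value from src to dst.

Augment src->d->c->dst: bottleneck 6. Total 6.
Augment src->a->b->dst: bottleneck 2. Total 8.
No augmenting path remains in the residual graph.

8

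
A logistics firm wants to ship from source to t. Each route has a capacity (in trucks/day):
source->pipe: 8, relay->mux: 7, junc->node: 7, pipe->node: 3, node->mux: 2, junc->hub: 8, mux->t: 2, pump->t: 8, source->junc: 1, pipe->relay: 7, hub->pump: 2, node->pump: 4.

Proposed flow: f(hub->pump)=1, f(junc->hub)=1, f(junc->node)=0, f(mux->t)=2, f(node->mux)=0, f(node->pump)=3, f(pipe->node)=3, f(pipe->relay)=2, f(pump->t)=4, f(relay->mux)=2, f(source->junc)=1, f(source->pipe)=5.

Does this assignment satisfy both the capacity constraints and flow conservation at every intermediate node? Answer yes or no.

Yes

Every edge has 0 ≤ f(e) ≤ cap(e).
At each intermediate node, inflow equals outflow.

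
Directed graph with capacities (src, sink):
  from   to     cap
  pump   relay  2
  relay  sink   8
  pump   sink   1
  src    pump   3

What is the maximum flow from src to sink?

3

Augment src->pump->sink: bottleneck 1. Total 1.
Augment src->pump->relay->sink: bottleneck 2. Total 3.
No augmenting path remains in the residual graph.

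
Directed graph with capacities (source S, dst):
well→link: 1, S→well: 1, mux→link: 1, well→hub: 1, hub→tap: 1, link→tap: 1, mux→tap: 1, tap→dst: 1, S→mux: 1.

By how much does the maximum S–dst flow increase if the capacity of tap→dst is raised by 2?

1

Original max flow = 1.
After raising cap(tap→dst), augmenting paths through that edge carry 1 more unit.
New max flow = 2. Increase = 1.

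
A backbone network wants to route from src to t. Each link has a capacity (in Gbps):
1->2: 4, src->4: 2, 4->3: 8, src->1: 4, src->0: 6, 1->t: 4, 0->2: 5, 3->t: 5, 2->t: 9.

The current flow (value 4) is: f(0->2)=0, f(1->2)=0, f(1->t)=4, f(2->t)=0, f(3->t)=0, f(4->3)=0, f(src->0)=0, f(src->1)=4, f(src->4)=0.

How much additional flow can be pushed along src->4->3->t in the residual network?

2

Residual capacities along the path: src->4: 2, 4->3: 8, 3->t: 5.
Minimum is 2.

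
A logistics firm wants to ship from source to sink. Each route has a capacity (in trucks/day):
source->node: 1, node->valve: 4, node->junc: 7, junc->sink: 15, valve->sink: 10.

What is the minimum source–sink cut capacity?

Max flow = 1 (via 1 augmenting path).
In the residual at optimum, the set reachable from source is {source}.
Cut edges: source->node (cap 1). Sum = 1.

1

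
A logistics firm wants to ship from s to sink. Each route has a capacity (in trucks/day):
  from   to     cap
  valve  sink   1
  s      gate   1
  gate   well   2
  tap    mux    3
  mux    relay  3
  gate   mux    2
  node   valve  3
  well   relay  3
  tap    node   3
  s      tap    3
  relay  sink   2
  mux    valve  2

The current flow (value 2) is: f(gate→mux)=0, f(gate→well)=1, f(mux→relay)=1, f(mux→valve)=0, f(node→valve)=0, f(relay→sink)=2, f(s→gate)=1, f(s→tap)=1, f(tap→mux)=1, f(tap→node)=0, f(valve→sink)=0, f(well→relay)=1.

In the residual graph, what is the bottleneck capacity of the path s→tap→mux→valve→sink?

1

Residual capacities along the path: s→tap: 2, tap→mux: 2, mux→valve: 2, valve→sink: 1.
Minimum is 1.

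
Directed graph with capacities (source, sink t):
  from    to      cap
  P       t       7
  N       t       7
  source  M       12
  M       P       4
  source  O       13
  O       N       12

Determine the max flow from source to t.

Augment source→M→P→t: bottleneck 4. Total 4.
Augment source→O→N→t: bottleneck 7. Total 11.
No augmenting path remains in the residual graph.

11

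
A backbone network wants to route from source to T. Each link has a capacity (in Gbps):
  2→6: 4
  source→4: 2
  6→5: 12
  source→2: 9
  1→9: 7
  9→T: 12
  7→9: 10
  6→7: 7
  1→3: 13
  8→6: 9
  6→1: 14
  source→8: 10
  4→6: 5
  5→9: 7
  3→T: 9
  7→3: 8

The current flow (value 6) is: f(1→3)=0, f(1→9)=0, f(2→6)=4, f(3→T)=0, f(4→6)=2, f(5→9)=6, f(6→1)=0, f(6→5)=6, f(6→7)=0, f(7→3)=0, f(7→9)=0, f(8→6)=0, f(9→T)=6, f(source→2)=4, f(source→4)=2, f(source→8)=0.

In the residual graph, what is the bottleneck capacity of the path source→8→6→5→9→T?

1

Residual capacities along the path: source→8: 10, 8→6: 9, 6→5: 6, 5→9: 1, 9→T: 6.
Minimum is 1.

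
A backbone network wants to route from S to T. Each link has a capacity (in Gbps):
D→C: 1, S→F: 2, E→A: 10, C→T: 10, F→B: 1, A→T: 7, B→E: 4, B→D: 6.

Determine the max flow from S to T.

1

Augment S→F→B→D→C→T: bottleneck 1. Total 1.
No augmenting path remains in the residual graph.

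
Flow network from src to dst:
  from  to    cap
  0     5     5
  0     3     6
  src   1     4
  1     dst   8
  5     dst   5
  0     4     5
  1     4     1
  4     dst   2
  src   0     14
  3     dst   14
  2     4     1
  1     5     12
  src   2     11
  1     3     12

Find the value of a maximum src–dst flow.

17

Augment src->1->dst: bottleneck 4. Total 4.
Augment src->2->4->dst: bottleneck 1. Total 5.
Augment src->0->5->dst: bottleneck 5. Total 10.
Augment src->0->4->dst: bottleneck 1. Total 11.
Augment src->0->3->dst: bottleneck 6. Total 17.
No augmenting path remains in the residual graph.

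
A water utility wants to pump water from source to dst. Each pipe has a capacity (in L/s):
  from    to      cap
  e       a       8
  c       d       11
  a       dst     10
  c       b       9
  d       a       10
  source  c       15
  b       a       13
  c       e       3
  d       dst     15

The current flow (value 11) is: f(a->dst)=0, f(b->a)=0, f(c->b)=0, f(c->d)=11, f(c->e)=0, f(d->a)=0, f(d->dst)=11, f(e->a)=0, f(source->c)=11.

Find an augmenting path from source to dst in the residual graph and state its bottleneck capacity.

source->c->e->a->dst, bottleneck 3

Residual along source->c->e->a->dst: source->c: 4, c->e: 3, e->a: 8, a->dst: 10.
Bottleneck = min = 3.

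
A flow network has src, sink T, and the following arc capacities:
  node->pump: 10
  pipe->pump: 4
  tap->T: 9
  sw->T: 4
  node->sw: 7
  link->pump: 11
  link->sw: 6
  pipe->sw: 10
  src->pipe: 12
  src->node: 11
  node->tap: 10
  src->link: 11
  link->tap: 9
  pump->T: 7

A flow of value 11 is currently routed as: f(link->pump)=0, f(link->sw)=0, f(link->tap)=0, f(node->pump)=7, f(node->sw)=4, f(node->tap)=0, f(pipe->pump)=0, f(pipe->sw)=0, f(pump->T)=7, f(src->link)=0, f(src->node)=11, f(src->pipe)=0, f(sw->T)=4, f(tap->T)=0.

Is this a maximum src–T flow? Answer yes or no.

No

Residual path src->link->tap->T has bottleneck 9 > 0.
Pushing 9 along it raises the flow to 20, so the given flow is not maximum.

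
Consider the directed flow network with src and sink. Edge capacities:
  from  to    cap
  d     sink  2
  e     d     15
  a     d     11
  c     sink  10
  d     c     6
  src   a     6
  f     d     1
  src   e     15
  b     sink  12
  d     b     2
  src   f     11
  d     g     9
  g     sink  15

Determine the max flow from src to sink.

19

Augment src→f→d→sink: bottleneck 1. Total 1.
Augment src→e→d→sink: bottleneck 1. Total 2.
Augment src→e→d→b→sink: bottleneck 2. Total 4.
Augment src→e→d→c→sink: bottleneck 6. Total 10.
Augment src→e→d→g→sink: bottleneck 6. Total 16.
Augment src→a→d→g→sink: bottleneck 3. Total 19.
No augmenting path remains in the residual graph.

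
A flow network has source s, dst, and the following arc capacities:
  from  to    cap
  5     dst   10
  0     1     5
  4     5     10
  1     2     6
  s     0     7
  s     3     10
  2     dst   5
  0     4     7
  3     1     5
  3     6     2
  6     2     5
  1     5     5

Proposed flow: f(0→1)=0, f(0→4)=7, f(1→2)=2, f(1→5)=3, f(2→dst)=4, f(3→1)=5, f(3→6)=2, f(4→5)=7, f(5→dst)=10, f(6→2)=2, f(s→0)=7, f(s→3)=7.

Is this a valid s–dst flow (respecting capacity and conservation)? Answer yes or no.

Yes

Every edge has 0 ≤ f(e) ≤ cap(e).
At each intermediate node, inflow equals outflow.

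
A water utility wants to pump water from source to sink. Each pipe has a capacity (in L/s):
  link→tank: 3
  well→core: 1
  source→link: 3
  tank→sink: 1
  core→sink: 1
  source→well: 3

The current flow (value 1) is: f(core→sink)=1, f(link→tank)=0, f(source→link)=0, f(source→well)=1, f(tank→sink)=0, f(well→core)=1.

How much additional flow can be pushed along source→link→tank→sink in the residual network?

Residual capacities along the path: source→link: 3, link→tank: 3, tank→sink: 1.
Minimum is 1.

1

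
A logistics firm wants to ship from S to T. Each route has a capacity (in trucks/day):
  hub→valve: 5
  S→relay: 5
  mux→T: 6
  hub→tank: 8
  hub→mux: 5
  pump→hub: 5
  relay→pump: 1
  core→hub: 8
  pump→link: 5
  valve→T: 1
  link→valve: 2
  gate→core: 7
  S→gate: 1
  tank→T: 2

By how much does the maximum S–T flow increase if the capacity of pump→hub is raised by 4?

0

Original max flow = 2.
Edge pump→hub does not cross the min cut (source side {S, relay}), so extra capacity there cannot help.
New max flow = 2. Increase = 0.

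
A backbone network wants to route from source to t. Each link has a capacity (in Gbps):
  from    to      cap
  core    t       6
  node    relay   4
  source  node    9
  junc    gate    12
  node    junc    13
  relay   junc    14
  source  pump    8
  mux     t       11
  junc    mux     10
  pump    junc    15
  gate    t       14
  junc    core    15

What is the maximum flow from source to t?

17

Augment source→node→junc→core→t: bottleneck 6. Total 6.
Augment source→node→junc→gate→t: bottleneck 3. Total 9.
Augment source→pump→junc→gate→t: bottleneck 8. Total 17.
No augmenting path remains in the residual graph.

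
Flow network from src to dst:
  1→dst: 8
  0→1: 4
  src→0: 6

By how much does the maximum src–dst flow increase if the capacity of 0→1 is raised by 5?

2

Original max flow = 4.
After raising cap(0→1), augmenting paths through that edge carry 2 more units.
New max flow = 6. Increase = 2.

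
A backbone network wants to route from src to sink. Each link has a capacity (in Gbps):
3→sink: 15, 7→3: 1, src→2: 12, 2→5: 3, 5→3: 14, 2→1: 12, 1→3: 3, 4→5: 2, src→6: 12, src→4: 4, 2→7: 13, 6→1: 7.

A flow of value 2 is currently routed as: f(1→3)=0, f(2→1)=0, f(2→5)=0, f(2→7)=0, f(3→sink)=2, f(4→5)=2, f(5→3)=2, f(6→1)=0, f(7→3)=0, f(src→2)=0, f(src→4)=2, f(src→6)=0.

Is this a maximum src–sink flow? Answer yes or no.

No

Residual path src→6→1→3→sink has bottleneck 3 > 0.
Pushing 3 along it raises the flow to 5, so the given flow is not maximum.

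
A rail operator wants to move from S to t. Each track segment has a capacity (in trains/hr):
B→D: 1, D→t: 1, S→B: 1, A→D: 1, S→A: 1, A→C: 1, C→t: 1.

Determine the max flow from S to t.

2

Augment S→A→C→t: bottleneck 1. Total 1.
Augment S→B→D→t: bottleneck 1. Total 2.
No augmenting path remains in the residual graph.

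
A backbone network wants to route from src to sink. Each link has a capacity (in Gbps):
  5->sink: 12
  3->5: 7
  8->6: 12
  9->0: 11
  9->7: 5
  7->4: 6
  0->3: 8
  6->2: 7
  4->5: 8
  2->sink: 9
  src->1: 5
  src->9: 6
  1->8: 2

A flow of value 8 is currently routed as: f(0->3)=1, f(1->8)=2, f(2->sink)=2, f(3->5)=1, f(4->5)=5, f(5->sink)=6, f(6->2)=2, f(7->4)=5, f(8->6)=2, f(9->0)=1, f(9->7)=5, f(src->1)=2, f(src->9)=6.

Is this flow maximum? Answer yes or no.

Residual reachable from src: {1, src}; sink is not reachable.
Saturated cut: 1->8, src->9 with total capacity 8 = current flow value. Flow is maximum.

Yes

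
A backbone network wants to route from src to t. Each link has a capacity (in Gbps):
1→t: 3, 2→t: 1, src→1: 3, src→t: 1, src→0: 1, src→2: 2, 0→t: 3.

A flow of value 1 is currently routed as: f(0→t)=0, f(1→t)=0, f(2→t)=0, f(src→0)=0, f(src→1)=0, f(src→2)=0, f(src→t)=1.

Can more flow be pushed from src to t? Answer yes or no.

Residual path src→1→t has bottleneck 3 > 0.
Pushing 3 along it raises the flow to 4, so the given flow is not maximum.

Yes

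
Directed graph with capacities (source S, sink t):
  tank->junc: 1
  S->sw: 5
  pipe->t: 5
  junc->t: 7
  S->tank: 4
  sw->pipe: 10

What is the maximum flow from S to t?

6

Augment S->sw->pipe->t: bottleneck 5. Total 5.
Augment S->tank->junc->t: bottleneck 1. Total 6.
No augmenting path remains in the residual graph.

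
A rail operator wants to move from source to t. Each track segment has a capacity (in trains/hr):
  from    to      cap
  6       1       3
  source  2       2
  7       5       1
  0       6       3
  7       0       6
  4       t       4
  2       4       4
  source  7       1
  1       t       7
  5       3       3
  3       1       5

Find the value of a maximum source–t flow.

Augment source→2→4→t: bottleneck 2. Total 2.
Augment source→7→5→3→1→t: bottleneck 1. Total 3.
No augmenting path remains in the residual graph.

3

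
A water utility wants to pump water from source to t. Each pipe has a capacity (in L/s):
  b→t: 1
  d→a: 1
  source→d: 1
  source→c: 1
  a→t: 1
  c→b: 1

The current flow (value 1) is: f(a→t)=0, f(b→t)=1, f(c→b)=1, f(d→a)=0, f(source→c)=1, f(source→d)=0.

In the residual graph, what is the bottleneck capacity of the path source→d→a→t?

Residual capacities along the path: source→d: 1, d→a: 1, a→t: 1.
Minimum is 1.

1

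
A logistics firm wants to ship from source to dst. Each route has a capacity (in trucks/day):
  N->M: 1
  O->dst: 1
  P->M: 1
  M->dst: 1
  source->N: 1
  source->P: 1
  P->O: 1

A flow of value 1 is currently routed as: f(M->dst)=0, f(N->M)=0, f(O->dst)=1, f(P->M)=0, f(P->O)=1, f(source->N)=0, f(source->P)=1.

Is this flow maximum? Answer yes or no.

No

Residual path source->N->M->dst has bottleneck 1 > 0.
Pushing 1 along it raises the flow to 2, so the given flow is not maximum.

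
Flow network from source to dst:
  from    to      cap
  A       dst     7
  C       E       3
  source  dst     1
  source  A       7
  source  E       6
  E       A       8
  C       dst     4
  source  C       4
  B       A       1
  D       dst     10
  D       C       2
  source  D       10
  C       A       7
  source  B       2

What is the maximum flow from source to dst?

Augment source→dst: bottleneck 1. Total 1.
Augment source→D→dst: bottleneck 10. Total 11.
Augment source→C→dst: bottleneck 4. Total 15.
Augment source→A→dst: bottleneck 7. Total 22.
No augmenting path remains in the residual graph.

22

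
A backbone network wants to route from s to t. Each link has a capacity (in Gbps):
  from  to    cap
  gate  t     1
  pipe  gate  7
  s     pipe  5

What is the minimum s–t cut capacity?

1

Max flow = 1 (via 1 augmenting path).
In the residual at optimum, the set reachable from s is {gate, pipe, s}.
Cut edges: gate→t (cap 1). Sum = 1.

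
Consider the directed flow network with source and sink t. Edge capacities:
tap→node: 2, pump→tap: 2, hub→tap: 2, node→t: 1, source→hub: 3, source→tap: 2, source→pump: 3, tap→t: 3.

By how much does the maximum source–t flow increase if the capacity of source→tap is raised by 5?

0

Original max flow = 4.
Edge source→tap does not cross the min cut (source side {hub, node, pump, source, tap}), so extra capacity there cannot help.
New max flow = 4. Increase = 0.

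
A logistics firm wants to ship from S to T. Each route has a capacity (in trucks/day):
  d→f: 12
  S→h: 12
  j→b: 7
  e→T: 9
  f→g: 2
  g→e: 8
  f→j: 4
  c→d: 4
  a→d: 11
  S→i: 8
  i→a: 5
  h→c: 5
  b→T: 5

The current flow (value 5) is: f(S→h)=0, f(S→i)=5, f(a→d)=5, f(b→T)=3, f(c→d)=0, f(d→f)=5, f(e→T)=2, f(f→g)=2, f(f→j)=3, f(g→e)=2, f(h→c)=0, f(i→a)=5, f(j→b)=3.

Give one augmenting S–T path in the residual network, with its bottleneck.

Residual along S→h→c→d→f→j→b→T: S→h: 12, h→c: 5, c→d: 4, d→f: 7, f→j: 1, j→b: 4, b→T: 2.
Bottleneck = min = 1.

S→h→c→d→f→j→b→T, bottleneck 1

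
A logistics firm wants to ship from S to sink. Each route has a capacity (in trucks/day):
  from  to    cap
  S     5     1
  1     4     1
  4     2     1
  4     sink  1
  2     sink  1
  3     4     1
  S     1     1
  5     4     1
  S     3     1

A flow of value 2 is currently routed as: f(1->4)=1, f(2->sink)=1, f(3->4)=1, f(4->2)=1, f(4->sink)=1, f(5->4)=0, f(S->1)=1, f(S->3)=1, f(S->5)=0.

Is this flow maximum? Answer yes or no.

Yes

Residual reachable from S: {1, 3, 4, 5, S}; sink is not reachable.
Saturated cut: 4->2, 4->sink with total capacity 2 = current flow value. Flow is maximum.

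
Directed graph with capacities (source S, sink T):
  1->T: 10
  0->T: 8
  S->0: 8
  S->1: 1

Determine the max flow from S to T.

9

Augment S->1->T: bottleneck 1. Total 1.
Augment S->0->T: bottleneck 8. Total 9.
No augmenting path remains in the residual graph.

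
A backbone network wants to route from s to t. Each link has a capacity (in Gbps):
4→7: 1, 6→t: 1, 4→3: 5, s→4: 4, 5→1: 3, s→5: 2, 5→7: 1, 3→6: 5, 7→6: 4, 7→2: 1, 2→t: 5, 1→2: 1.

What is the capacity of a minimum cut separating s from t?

Max flow = 3 (via 3 augmenting paths).
In the residual at optimum, the set reachable from s is {1, 3, 4, 5, 6, 7, s}.
Cut edges: 1→2 (cap 1), 7→2 (cap 1), 6→t (cap 1). Sum = 3.

3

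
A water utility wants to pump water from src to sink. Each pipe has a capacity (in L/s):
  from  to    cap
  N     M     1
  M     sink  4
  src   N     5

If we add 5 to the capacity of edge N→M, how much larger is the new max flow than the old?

Original max flow = 1.
After raising cap(N→M), augmenting paths through that edge carry 3 more units.
New max flow = 4. Increase = 3.

3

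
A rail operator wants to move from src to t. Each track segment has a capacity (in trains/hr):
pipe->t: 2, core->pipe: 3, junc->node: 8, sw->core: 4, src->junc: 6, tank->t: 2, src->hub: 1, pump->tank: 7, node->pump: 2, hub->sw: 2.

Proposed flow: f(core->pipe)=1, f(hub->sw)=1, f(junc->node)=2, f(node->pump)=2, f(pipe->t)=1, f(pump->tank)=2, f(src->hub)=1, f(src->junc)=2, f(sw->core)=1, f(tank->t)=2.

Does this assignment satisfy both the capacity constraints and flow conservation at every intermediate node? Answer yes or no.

Yes

Every edge has 0 ≤ f(e) ≤ cap(e).
At each intermediate node, inflow equals outflow.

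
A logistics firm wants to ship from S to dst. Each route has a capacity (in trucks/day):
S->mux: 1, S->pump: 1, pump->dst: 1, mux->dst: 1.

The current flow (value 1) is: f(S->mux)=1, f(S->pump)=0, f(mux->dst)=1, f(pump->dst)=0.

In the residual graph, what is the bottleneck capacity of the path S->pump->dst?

1

Residual capacities along the path: S->pump: 1, pump->dst: 1.
Minimum is 1.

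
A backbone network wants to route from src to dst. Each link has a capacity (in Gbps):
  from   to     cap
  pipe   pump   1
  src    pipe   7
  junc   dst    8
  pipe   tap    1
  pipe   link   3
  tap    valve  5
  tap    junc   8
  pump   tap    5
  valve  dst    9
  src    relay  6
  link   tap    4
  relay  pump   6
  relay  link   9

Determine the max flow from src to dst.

Augment src→pipe→tap→valve→dst: bottleneck 1. Total 1.
Augment src→pipe→pump→tap→valve→dst: bottleneck 1. Total 2.
Augment src→pipe→link→tap→valve→dst: bottleneck 3. Total 5.
Augment src→relay→link→tap→junc→dst: bottleneck 1. Total 6.
Augment src→relay→pump→tap→junc→dst: bottleneck 4. Total 10.
No augmenting path remains in the residual graph.

10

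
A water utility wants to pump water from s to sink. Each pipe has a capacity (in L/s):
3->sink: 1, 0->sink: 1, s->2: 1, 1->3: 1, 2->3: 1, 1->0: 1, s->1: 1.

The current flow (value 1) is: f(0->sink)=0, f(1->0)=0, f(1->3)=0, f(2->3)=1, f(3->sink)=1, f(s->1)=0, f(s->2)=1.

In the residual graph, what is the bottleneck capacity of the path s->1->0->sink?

Residual capacities along the path: s->1: 1, 1->0: 1, 0->sink: 1.
Minimum is 1.

1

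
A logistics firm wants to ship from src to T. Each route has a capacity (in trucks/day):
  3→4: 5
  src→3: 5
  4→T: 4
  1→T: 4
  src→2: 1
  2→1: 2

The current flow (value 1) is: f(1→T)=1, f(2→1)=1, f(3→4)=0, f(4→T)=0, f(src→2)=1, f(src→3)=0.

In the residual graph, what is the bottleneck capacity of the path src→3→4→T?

Residual capacities along the path: src→3: 5, 3→4: 5, 4→T: 4.
Minimum is 4.

4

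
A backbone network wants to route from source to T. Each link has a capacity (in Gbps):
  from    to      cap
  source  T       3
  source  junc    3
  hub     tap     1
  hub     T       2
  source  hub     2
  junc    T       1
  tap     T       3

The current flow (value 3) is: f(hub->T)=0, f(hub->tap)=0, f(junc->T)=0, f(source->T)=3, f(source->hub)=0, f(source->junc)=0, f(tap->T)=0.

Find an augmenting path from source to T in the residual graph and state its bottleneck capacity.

Residual along source->hub->T: source->hub: 2, hub->T: 2.
Bottleneck = min = 2.

source->hub->T, bottleneck 2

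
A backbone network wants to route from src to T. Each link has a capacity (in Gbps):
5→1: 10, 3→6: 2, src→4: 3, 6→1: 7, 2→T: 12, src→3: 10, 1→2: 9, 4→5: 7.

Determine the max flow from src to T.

Augment src→4→5→1→2→T: bottleneck 3. Total 3.
Augment src→3→6→1→2→T: bottleneck 2. Total 5.
No augmenting path remains in the residual graph.

5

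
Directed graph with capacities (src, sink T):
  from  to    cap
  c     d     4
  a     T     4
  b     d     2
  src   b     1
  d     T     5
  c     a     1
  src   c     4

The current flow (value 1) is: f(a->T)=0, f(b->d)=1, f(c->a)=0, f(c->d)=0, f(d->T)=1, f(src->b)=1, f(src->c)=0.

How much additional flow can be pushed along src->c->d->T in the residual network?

Residual capacities along the path: src->c: 4, c->d: 4, d->T: 4.
Minimum is 4.

4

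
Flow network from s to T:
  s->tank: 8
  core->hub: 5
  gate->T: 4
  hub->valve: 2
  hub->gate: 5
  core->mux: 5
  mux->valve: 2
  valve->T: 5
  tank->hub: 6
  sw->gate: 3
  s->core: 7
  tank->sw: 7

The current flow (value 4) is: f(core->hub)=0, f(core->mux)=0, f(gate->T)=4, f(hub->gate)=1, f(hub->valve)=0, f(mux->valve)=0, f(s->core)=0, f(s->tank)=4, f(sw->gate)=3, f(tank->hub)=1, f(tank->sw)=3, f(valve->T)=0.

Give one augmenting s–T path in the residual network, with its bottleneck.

Residual along s->tank->hub->valve->T: s->tank: 4, tank->hub: 5, hub->valve: 2, valve->T: 5.
Bottleneck = min = 2.

s->tank->hub->valve->T, bottleneck 2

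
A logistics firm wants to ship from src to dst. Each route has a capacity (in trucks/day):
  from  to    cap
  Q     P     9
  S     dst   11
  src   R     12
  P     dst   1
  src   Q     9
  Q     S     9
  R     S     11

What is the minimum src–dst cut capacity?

Max flow = 12 (via 2 augmenting paths).
In the residual at optimum, the set reachable from src is {P, Q, R, S, src}.
Cut edges: S->dst (cap 11), P->dst (cap 1). Sum = 12.

12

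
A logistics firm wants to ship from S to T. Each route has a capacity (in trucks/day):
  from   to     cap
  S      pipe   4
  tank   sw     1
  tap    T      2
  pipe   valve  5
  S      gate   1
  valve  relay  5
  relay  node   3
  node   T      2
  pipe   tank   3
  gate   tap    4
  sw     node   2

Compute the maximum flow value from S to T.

3

Augment S->gate->tap->T: bottleneck 1. Total 1.
Augment S->pipe->valve->relay->node->T: bottleneck 2. Total 3.
No augmenting path remains in the residual graph.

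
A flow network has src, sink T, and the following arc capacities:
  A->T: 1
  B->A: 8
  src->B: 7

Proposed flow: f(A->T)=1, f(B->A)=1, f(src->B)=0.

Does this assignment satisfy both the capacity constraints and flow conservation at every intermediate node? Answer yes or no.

No

Conservation fails at B: inflow 0 ≠ outflow 1.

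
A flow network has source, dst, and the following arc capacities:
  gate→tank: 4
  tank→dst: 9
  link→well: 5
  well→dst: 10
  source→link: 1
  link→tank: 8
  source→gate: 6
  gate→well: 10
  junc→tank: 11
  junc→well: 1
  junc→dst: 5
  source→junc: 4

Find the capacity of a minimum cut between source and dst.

11

Max flow = 11 (via 4 augmenting paths).
In the residual at optimum, the set reachable from source is {source}.
Cut edges: source→junc (cap 4), source→link (cap 1), source→gate (cap 6). Sum = 11.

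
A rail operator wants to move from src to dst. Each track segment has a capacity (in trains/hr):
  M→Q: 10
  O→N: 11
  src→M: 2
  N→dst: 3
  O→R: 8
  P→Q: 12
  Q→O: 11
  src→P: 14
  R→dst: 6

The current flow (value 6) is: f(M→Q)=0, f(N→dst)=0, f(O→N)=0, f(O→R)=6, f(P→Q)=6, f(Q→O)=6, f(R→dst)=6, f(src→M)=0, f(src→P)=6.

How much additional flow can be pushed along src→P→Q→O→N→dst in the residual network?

Residual capacities along the path: src→P: 8, P→Q: 6, Q→O: 5, O→N: 11, N→dst: 3.
Minimum is 3.

3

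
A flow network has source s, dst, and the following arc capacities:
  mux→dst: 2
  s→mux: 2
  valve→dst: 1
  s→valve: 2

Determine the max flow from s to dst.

Augment s→mux→dst: bottleneck 2. Total 2.
Augment s→valve→dst: bottleneck 1. Total 3.
No augmenting path remains in the residual graph.

3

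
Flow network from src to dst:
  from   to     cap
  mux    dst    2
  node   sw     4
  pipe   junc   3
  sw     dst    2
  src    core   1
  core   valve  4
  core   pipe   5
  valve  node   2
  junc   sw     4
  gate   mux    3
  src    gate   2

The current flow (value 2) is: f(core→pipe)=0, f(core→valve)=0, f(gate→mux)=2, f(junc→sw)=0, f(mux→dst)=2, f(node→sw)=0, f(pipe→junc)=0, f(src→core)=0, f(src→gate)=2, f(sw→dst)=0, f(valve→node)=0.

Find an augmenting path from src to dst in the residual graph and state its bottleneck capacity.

src→core→valve→node→sw→dst, bottleneck 1

Residual along src→core→valve→node→sw→dst: src→core: 1, core→valve: 4, valve→node: 2, node→sw: 4, sw→dst: 2.
Bottleneck = min = 1.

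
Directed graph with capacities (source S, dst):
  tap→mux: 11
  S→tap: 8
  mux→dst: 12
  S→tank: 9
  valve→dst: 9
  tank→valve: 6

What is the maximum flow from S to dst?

Augment S→tap→mux→dst: bottleneck 8. Total 8.
Augment S→tank→valve→dst: bottleneck 6. Total 14.
No augmenting path remains in the residual graph.

14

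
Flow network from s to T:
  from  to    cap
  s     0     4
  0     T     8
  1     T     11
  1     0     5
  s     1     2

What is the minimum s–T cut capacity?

Max flow = 6 (via 2 augmenting paths).
In the residual at optimum, the set reachable from s is {s}.
Cut edges: s→1 (cap 2), s→0 (cap 4). Sum = 6.

6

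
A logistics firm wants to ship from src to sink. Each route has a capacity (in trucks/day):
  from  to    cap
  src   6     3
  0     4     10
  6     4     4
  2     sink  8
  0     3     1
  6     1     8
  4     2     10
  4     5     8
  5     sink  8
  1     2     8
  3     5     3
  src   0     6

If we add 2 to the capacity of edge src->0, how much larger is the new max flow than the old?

Original max flow = 9.
After raising cap(src->0), augmenting paths through that edge carry 2 more units.
New max flow = 11. Increase = 2.

2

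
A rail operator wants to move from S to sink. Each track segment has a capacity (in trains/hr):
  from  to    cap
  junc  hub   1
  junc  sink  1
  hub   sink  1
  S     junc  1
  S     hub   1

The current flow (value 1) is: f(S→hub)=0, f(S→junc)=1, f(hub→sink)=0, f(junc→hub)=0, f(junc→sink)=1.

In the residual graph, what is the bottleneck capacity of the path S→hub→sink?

1

Residual capacities along the path: S→hub: 1, hub→sink: 1.
Minimum is 1.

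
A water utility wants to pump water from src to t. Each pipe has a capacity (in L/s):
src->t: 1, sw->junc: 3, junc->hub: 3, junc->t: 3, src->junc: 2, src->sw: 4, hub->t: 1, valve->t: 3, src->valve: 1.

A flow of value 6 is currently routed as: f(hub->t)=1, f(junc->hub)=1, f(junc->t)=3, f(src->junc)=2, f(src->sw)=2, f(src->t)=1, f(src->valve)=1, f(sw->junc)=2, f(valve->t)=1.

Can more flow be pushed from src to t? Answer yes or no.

Residual reachable from src: {hub, junc, src, sw}; t is not reachable.
Saturated cut: src->valve, src->t, junc->t, hub->t with total capacity 6 = current flow value. Flow is maximum.

No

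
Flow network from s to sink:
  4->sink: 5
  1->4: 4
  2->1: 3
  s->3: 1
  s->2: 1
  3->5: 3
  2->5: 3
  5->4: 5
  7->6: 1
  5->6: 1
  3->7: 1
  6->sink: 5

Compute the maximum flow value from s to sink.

2

Augment s->3->7->6->sink: bottleneck 1. Total 1.
Augment s->2->5->6->sink: bottleneck 1. Total 2.
No augmenting path remains in the residual graph.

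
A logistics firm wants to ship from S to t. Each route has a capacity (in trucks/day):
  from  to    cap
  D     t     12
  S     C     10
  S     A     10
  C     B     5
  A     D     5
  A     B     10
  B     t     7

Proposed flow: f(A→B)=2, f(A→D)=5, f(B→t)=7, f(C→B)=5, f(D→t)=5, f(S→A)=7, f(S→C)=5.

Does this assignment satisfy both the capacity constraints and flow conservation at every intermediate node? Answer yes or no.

Yes

Every edge has 0 ≤ f(e) ≤ cap(e).
At each intermediate node, inflow equals outflow.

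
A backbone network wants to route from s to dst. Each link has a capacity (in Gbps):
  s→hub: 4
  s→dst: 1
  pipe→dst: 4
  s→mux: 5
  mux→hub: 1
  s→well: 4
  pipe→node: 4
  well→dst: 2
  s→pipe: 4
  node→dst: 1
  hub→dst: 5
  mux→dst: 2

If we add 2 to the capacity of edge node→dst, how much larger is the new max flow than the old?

Original max flow = 14.
Edge node→dst does not cross the min cut (source side {mux, s, well}), so extra capacity there cannot help.
New max flow = 14. Increase = 0.

0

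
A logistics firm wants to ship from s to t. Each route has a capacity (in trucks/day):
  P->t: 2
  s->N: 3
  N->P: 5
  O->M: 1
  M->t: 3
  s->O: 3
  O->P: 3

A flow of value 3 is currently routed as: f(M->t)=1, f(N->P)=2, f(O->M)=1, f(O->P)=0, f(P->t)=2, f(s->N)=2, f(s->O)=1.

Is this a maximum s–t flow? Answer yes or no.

Yes

Residual reachable from s: {N, O, P, s}; t is not reachable.
Saturated cut: O->M, P->t with total capacity 3 = current flow value. Flow is maximum.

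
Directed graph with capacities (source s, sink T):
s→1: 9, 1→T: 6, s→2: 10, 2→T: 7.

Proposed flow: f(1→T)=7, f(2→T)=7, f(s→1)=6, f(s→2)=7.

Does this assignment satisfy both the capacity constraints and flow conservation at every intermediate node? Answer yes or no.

Capacity violated on 1→T: flow 7 > capacity 6.

No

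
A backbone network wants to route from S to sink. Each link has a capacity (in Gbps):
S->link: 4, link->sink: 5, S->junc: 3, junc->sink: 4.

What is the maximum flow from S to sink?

7

Augment S->link->sink: bottleneck 4. Total 4.
Augment S->junc->sink: bottleneck 3. Total 7.
No augmenting path remains in the residual graph.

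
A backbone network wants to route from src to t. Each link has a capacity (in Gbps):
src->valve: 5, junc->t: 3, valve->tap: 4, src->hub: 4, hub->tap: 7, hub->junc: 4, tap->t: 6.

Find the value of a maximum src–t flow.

8

Augment src->valve->tap->t: bottleneck 4. Total 4.
Augment src->hub->tap->t: bottleneck 2. Total 6.
Augment src->hub->junc->t: bottleneck 2. Total 8.
No augmenting path remains in the residual graph.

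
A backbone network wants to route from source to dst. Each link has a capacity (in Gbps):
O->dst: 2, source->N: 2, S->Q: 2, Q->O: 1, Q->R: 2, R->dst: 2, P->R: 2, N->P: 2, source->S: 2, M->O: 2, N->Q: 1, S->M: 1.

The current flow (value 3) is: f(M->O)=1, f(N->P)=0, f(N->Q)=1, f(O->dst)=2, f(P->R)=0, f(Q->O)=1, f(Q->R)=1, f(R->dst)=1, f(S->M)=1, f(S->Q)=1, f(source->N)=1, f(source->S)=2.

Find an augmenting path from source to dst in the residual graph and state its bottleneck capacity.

source->N->P->R->dst, bottleneck 1

Residual along source->N->P->R->dst: source->N: 1, N->P: 2, P->R: 2, R->dst: 1.
Bottleneck = min = 1.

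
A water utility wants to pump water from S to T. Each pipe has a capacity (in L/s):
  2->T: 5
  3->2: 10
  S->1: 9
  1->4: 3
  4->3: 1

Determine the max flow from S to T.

Augment S->1->4->3->2->T: bottleneck 1. Total 1.
No augmenting path remains in the residual graph.

1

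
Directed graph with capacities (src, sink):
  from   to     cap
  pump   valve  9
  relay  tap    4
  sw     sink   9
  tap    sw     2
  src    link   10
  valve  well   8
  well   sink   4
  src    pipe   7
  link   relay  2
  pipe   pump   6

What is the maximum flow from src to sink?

6

Augment src→pipe→pump→valve→well→sink: bottleneck 4. Total 4.
Augment src→link→relay→tap→sw→sink: bottleneck 2. Total 6.
No augmenting path remains in the residual graph.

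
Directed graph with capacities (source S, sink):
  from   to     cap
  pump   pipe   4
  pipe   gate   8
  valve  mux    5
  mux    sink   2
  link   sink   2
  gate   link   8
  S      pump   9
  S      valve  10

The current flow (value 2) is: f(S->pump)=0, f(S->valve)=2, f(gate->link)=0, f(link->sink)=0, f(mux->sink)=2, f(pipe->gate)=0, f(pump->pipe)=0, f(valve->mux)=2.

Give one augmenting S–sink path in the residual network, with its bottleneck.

S->pump->pipe->gate->link->sink, bottleneck 2

Residual along S->pump->pipe->gate->link->sink: S->pump: 9, pump->pipe: 4, pipe->gate: 8, gate->link: 8, link->sink: 2.
Bottleneck = min = 2.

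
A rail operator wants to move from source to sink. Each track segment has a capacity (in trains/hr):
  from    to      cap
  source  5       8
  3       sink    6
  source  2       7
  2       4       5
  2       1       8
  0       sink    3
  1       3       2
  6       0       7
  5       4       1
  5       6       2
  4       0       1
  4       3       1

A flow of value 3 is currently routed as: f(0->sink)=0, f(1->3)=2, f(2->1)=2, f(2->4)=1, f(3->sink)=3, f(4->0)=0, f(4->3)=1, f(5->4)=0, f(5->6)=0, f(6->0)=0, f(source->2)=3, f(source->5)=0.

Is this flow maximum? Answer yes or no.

Residual path source->2->4->0->sink has bottleneck 1 > 0.
Pushing 1 along it raises the flow to 4, so the given flow is not maximum.

No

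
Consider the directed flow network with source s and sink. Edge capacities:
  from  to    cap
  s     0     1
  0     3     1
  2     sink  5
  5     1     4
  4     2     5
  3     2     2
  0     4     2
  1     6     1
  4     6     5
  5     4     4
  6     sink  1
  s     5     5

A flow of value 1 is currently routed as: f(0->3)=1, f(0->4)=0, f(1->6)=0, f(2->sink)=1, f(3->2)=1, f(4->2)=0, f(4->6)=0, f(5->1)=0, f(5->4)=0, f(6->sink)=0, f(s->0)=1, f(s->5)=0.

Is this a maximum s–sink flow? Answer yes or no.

Residual path s->5->4->2->sink has bottleneck 4 > 0.
Pushing 4 along it raises the flow to 5, so the given flow is not maximum.

No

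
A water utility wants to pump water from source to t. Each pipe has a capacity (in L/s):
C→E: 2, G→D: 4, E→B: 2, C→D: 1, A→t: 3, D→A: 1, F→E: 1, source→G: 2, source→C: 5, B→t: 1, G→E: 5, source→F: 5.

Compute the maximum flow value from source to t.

Augment source→G→E→B→t: bottleneck 1. Total 1.
Augment source→G→D→A→t: bottleneck 1. Total 2.
No augmenting path remains in the residual graph.

2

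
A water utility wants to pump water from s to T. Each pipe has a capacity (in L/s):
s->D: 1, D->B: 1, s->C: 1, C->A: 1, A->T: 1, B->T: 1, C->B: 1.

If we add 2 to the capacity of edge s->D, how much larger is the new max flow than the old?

0

Original max flow = 2.
Even with extra capacity on s->D, another cut of capacity 2 remains binding.
New max flow = 2. Increase = 0.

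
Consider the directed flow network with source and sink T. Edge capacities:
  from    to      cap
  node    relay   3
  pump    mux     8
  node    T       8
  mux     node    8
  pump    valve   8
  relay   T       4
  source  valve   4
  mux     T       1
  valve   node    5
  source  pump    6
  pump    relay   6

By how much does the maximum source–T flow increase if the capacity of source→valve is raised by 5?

1

Original max flow = 10.
After raising cap(source→valve), augmenting paths through that edge carry 1 more unit.
New max flow = 11. Increase = 1.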